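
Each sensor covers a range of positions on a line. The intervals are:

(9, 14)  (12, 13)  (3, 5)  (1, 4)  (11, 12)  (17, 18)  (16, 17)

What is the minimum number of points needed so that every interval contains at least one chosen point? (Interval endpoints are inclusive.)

3

By right end: [1,4]  [3,5]  [11,12]  [12,13]  [9,14]  [16,17]  [17,18]
[1,4] uncovered → point at 4; [11,12] uncovered → point at 12; [16,17] uncovered → point at 17.
Points: 4, 12, 17 (3 total).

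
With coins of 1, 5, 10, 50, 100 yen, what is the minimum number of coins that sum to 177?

Greedy: take as many of the largest coin as possible, then repeat with the remainder.
177 = 1×100 + 1×50 + 2×10 + 1×5 + 2×1
Total coins = 1 + 1 + 2 + 1 + 2 = 7

7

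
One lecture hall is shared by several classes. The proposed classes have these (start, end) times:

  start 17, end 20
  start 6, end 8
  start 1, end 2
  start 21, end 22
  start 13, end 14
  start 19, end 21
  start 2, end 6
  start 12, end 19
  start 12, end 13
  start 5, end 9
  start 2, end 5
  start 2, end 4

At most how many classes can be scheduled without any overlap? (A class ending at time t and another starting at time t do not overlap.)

By end time: (1,2), (2,4), (2,5), (2,6), (6,8), (5,9), (12,13), (13,14), (12,19), (17,20), (19,21), (21,22).
Pick (1,2); next start ≥ 2 → (2,4); next start ≥ 4 → (6,8); next start ≥ 8 → (12,13); next start ≥ 13 → (13,14); next start ≥ 14 → (17,20); next start ≥ 20 → (21,22).
Selected 7 classes.

7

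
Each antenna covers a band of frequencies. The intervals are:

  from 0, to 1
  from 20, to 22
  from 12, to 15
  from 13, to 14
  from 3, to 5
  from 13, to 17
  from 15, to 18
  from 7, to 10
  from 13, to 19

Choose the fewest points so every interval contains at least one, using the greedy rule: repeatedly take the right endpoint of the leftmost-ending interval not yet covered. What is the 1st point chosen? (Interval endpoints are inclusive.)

1

By right end: [0,1]  [3,5]  [7,10]  [13,14]  [12,15]  [13,17]  [15,18]  [13,19]  [20,22]
[0,1] uncovered → point at 1; [3,5] uncovered → point at 5; [7,10] uncovered → point at 10; [13,14] uncovered → point at 14; [15,18] uncovered → point at 18; [20,22] uncovered → point at 22.
Points: 1, 5, 10, 14, 18, 22 (6 total).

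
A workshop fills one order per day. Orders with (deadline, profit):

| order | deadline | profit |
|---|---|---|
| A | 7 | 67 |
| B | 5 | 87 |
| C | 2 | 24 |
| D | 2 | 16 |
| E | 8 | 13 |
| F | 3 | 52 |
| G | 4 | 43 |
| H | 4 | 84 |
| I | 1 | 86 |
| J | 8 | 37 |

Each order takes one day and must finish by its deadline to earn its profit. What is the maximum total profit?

By profit: B(d5,87), I(d1,86), H(d4,84), A(d7,67), F(d3,52), G(d4,43), J(d8,37), C(d2,24), D(d2,16), E(d8,13)
B→slot 5; I→slot 1; H→slot 4; A→slot 7; F→slot 3; G→slot 2; J→slot 8; C skipped; D skipped; E→slot 6.
Profit = 86 + 43 + 52 + 84 + 87 + 13 + 67 + 37 = 469

469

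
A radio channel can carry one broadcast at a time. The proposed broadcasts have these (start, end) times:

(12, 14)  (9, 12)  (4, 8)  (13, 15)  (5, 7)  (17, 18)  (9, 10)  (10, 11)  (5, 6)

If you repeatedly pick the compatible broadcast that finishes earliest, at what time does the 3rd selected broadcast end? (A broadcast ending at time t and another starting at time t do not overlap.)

By end time: (5,6), (5,7), (4,8), (9,10), (10,11), (9,12), (12,14), (13,15), (17,18).
Pick (5,6); next start ≥ 6 → (9,10); next start ≥ 10 → (10,11); next start ≥ 11 → (12,14); next start ≥ 14 → (17,18).
Selected: (5,6) (9,10) (10,11) (12,14) (17,18)

11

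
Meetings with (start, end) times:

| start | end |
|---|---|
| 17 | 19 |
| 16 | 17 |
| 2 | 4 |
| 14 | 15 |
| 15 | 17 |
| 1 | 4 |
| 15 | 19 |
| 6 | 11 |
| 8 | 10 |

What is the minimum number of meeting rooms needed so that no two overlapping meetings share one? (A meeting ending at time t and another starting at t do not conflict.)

The answer is the maximum number of intervals overlapping at any instant.
starts: [1, 2, 6, 8, 14, 15, 15, 16, 17]
ends:   [4, 4, 10, 11, 15, 17, 17, 19, 19]
s1→1 s2→2 e4→1 e4→0 s6→1 s8→2 e10→1 e11→0 s14→1 e15→0 s15→1 s15→2 s16→3  — peak 3.

3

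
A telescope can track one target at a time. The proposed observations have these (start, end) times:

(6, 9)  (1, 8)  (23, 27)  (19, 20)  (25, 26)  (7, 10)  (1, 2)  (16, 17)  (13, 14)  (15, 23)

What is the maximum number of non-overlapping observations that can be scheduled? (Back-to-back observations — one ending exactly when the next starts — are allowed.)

Sorted by end: (1,2)  (1,8)  (6,9)  (7,10)  (13,14)  (16,17)  (19,20)  (15,23)  (25,26)  (23,27)
take (1,2); take (6,9); take (13,14); take (16,17); take (19,20); take (25,26); skip (23,27).
Selected 6 observations.

6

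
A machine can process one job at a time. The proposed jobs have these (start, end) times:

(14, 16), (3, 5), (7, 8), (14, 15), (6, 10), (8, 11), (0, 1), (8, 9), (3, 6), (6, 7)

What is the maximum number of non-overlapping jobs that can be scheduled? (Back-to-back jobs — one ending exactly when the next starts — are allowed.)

6

Order by finish time; keep every interval that doesn't clash with the previous kept one.
Sorted by end: (0,1)  (3,5)  (3,6)  (6,7)  (7,8)  (8,9)  (6,10)  (8,11)  (14,15)  (14,16)
take (0,1); take (3,5); take (6,7); take (7,8); take (8,9); skip (6,10); skip (8,11); take (14,15); skip (14,16).
Selected 6 jobs.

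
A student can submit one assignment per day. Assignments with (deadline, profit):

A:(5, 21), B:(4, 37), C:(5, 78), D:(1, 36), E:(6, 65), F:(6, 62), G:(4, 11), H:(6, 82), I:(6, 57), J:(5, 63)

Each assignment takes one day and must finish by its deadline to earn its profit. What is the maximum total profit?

407

By profit: H(d6,82), C(d5,78), E(d6,65), J(d5,63), F(d6,62), I(d6,57), B(d4,37), D(d1,36), A(d5,21), G(d4,11)
H→slot 6; C→slot 5; E→slot 4; J→slot 3; F→slot 2; I→slot 1; B skipped; D skipped; A skipped; G skipped.
Profit = 57 + 62 + 63 + 65 + 78 + 82 = 407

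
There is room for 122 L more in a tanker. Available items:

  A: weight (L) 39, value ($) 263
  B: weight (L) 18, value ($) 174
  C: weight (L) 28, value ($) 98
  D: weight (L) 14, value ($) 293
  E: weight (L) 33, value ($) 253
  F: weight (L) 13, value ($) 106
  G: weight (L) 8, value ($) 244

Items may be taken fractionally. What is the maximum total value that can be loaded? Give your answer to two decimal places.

Sort by value per unit weight and fill in that order.
Ratios (sorted): G 30.50, D 20.93, B 9.67, F 8.15, E 7.67, A 6.74, C 3.50
take G (8 @ 244); take D (14 @ 293); take B (18 @ 174); take F (13 @ 106); take E (33 @ 253); take 36/39 of A → 242.77. Capacity used 122/122.
Total value = 1312.77

1312.77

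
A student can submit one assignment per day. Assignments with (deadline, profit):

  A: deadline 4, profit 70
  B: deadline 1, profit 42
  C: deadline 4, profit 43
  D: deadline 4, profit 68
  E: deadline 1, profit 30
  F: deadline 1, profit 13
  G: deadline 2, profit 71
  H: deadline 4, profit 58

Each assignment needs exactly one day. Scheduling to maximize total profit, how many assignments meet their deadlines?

By profit: G(d2,71), A(d4,70), D(d4,68), H(d4,58), C(d4,43), B(d1,42), E(d1,30), F(d1,13)
G→slot 2; A→slot 4; D→slot 3; H→slot 1; C skipped; B skipped; E skipped; F skipped.
4 of 8 scheduled.

4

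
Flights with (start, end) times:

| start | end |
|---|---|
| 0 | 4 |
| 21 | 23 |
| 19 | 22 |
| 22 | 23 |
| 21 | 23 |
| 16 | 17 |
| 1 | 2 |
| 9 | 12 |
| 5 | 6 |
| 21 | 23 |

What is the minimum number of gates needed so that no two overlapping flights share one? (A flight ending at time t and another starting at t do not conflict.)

4

Count concurrent intervals with a sweep; the peak is the room count.
Events (time:±→running): 0:+→1 1:+→2 2:-→1 4:-→0 5:+→1 6:-→0 9:+→1 12:-→0 16:+→1 17:-→0 19:+→1 21:+→2 21:+→3 21:+→4 … peak 4.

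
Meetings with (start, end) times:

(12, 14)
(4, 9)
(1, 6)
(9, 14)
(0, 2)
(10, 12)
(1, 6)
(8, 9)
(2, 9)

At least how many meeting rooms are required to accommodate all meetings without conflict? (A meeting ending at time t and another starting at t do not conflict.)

Events (time:±→running): 0:+→1 1:+→2 1:+→3 2:-→2 2:+→3 4:+→4 … peak 4.

4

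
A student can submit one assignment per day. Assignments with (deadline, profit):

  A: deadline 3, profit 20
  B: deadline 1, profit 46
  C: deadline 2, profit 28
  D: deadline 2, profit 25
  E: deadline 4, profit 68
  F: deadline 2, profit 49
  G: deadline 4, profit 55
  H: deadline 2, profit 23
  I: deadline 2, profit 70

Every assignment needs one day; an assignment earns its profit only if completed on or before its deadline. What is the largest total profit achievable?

242

Profit order: I=70 E=68 G=55 F=49 B=46 C=28 D=25 H=23 A=20
Assign: I→slot 2, E→slot 4, G→slot 3, F→slot 1, B skipped, C skipped, D skipped, H skipped, A skipped.
Slots: [1:F] [2:I] [3:G] [4:E]
Profit = 49 + 70 + 55 + 68 = 242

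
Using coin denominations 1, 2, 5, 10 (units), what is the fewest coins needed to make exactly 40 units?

4

40 − 4×10→0
Total coins = 4 = 4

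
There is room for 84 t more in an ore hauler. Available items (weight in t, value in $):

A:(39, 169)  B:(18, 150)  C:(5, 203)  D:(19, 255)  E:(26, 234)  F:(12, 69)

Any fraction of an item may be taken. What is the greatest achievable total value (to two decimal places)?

Ratios (sorted): C 40.60, D 13.42, E 9.00, B 8.33, F 5.75, A 4.33
take C (5 @ 203); take D (19 @ 255); take E (26 @ 234); take B (18 @ 150); take F (12 @ 69); take 4/39 of A → 17.33. Capacity used 84/84.
Total value = 928.33

928.33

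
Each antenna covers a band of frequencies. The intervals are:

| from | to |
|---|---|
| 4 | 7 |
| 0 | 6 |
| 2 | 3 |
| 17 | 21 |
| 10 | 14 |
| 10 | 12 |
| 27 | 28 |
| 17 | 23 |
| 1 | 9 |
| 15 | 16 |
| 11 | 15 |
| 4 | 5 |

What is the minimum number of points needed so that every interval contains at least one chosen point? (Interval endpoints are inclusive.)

Sorted: [2,3] [4,5] [0,6] [4,7] [1,9] [10,12] [10,14] [11,15] [15,16] [17,21] [17,23] [27,28]
{[2,3]} hit by 3; {[4,5],[0,6],[4,7],[1,9]} hit by 5; {[10,12],[10,14],[11,15]} hit by 12; {[15,16]} hit by 16; {[17,21],[17,23]} hit by 21; {[27,28]} hit by 28.
Points: 3, 5, 12, 16, 21, 28 (6 total).

6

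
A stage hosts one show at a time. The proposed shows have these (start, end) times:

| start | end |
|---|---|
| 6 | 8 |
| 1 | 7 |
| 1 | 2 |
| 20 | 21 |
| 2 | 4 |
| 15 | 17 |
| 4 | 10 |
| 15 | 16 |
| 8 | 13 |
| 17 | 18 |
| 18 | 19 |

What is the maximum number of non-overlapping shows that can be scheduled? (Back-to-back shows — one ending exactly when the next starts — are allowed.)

8

Greedy by earliest finish: after sorting by end time, pick each interval compatible with the last pick.
Sorted by end: (1,2)  (2,4)  (1,7)  (6,8)  (4,10)  (8,13)  (15,16)  (15,17)  (17,18)  (18,19)  (20,21)
take (1,2); take (2,4); skip (1,7); take (6,8); take (8,13); take (15,16); take (17,18); take (18,19); take (20,21).
Selected 8 shows.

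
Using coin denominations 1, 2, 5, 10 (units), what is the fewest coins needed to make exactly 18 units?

4

18 = 1×10 + 1×5 + 1×2 + 1×1
Total coins = 1 + 1 + 1 + 1 = 4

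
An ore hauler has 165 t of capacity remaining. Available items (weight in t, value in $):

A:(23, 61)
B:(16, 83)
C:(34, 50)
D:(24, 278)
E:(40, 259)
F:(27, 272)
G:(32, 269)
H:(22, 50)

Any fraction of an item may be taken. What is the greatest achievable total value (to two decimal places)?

Greedy by value/weight ratio, highest first.
Ratios (sorted): D 11.58, F 10.07, G 8.41, E 6.47, B 5.19, A 2.65, H 2.27, C 1.47
take D (24 @ 278); take F (27 @ 272); take G (32 @ 269); take E (40 @ 259); take B (16 @ 83); take A (23 @ 61); take 3/22 of H → 6.82. Capacity used 165/165.
Total value = 1228.82

1228.82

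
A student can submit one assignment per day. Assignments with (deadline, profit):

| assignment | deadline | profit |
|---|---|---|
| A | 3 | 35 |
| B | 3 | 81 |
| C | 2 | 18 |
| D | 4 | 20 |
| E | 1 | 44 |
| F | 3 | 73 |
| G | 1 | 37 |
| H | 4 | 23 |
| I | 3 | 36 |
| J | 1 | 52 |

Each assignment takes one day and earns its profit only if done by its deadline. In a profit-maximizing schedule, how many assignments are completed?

4

Sort by profit descending; place each in the latest free slot ≤ its deadline.
By profit: B(d3,81), F(d3,73), J(d1,52), E(d1,44), G(d1,37), I(d3,36), A(d3,35), H(d4,23), D(d4,20), C(d2,18)
B→slot 3; F→slot 2; J→slot 1; E skipped; G skipped; I skipped; A skipped; H→slot 4; D skipped; C skipped.
4 of 10 scheduled.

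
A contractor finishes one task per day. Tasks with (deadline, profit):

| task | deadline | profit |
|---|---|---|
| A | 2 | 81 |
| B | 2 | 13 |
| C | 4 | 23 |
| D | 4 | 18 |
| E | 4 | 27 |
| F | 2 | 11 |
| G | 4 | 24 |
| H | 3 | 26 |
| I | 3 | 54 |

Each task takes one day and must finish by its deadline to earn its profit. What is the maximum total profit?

188

By profit: A(d2,81), I(d3,54), E(d4,27), H(d3,26), G(d4,24), C(d4,23), D(d4,18), B(d2,13), F(d2,11)
A→slot 2; I→slot 3; E→slot 4; H→slot 1; G skipped; C skipped; D skipped; B skipped; F skipped.
Profit = 26 + 81 + 54 + 27 = 188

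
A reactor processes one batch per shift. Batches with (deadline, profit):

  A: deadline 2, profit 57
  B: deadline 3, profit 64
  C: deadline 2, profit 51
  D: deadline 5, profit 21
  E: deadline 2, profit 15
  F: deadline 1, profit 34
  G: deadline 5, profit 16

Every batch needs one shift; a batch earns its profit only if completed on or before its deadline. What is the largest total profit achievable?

209

By profit: B(d3,64), A(d2,57), C(d2,51), F(d1,34), D(d5,21), G(d5,16), E(d2,15)
B→slot 3; A→slot 2; C→slot 1; F skipped; D→slot 5; G→slot 4; E skipped.
Profit = 51 + 57 + 64 + 16 + 21 = 209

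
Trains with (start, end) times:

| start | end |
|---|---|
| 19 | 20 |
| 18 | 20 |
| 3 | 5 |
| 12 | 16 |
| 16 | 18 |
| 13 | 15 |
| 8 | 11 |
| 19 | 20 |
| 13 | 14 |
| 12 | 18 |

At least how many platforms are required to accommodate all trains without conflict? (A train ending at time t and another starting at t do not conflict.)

4

Count concurrent intervals with a sweep; the peak is the room count.
starts: [3, 8, 12, 12, 13, 13, 16, 18, 19, 19]
ends:   [5, 11, 14, 15, 16, 18, 18, 20, 20, 20]
s3→1 e5→0 s8→1 e11→0 s12→1 s12→2 s13→3 s13→4  — peak 4.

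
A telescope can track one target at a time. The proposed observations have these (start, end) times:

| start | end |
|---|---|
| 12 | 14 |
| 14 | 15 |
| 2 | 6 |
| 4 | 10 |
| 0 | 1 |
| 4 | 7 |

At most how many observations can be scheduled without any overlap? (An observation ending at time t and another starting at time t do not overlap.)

4

Greedy by earliest finish: after sorting by end time, pick each interval compatible with the last pick.
By end time: (0,1), (2,6), (4,7), (4,10), (12,14), (14,15).
Pick (0,1); next start ≥ 1 → (2,6); next start ≥ 6 → (12,14); next start ≥ 14 → (14,15).
Selected 4 observations.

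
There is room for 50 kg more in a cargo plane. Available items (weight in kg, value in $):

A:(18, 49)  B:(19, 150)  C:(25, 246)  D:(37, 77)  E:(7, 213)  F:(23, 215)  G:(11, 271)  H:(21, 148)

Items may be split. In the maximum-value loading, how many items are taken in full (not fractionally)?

3

Order: E (213/7=30.43) > G (271/11=24.64) > C (246/25=9.84) > F (215/23=9.35) > B (150/19=7.89) > H (148/21=7.05) > A (49/18=2.72) > D (77/37=2.08)
Fill: take E (7 @ 213) → take G (11 @ 271) → take C (25 @ 246) → take 7/23 of F → 65.43; 50/50 used.
3 item(s) taken whole; one partial (take 7/23 of F).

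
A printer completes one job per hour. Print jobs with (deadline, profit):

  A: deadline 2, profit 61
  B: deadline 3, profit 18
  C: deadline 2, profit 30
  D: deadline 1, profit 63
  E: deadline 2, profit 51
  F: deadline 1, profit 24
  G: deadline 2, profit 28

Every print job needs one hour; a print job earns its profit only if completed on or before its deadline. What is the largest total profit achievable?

Take jobs in profit order; each goes to the latest open slot no later than its deadline.
Profit order: D=63 A=61 E=51 C=30 G=28 F=24 B=18
Assign: D→slot 1, A→slot 2, E skipped, C skipped, G skipped, F skipped, B→slot 3.
Slots: [1:D] [2:A] [3:B]
Profit = 63 + 61 + 18 = 142

142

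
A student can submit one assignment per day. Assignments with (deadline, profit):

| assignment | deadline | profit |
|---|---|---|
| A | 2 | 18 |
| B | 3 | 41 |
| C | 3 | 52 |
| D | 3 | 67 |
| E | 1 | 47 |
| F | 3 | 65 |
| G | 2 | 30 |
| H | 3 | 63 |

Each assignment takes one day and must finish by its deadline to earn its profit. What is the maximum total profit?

195

Take jobs in profit order; each goes to the latest open slot no later than its deadline.
By profit: D(d3,67), F(d3,65), H(d3,63), C(d3,52), E(d1,47), B(d3,41), G(d2,30), A(d2,18)
D→slot 3; F→slot 2; H→slot 1; C skipped; E skipped; B skipped; G skipped; A skipped.
Profit = 63 + 65 + 67 = 195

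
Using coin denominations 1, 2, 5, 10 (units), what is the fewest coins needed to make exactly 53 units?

7

Greedy: take as many of the largest coin as possible, then repeat with the remainder.
53 − 5×10→3 − 1×2→1 − 1×1→0
Total coins = 5 + 1 + 1 = 7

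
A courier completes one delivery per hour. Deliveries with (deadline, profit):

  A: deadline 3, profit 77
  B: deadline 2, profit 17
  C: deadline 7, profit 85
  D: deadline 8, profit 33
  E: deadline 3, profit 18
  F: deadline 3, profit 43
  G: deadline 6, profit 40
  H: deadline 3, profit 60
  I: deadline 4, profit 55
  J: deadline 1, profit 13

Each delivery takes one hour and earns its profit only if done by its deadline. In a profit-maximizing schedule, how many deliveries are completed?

7

Take jobs in profit order; each goes to the latest open slot no later than its deadline.
Profit order: C=85 A=77 H=60 I=55 F=43 G=40 D=33 E=18 B=17 J=13
Assign: C→slot 7, A→slot 3, H→slot 2, I→slot 4, F→slot 1, G→slot 6, D→slot 8, E skipped, B skipped, J skipped.
Slots: [1:F] [2:H] [3:A] [4:I] [6:G] [7:C] [8:D]
7 of 10 scheduled.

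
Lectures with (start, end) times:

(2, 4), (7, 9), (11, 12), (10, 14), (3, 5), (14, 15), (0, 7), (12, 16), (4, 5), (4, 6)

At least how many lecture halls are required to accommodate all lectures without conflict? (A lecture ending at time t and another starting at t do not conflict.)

4

Events (time:±→running): 0:+→1 2:+→2 3:+→3 4:-→2 4:+→3 4:+→4 … peak 4.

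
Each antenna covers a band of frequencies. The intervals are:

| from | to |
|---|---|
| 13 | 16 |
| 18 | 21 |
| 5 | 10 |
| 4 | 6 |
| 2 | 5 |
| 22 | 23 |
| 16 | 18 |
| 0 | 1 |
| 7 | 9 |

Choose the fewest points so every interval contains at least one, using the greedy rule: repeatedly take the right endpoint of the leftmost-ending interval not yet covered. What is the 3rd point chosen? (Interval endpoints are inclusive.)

9

Sort by right endpoint; whenever an interval is uncovered, place a point at its right end.
Sorted: [0,1] [2,5] [4,6] [7,9] [5,10] [13,16] [16,18] [18,21] [22,23]
{[0,1]} hit by 1; {[2,5],[4,6]} hit by 5; {[7,9],[5,10]} hit by 9; {[13,16],[16,18]} hit by 16; {[18,21]} hit by 21; {[22,23]} hit by 23.
Points: 1, 5, 9, 16, 21, 23 (6 total).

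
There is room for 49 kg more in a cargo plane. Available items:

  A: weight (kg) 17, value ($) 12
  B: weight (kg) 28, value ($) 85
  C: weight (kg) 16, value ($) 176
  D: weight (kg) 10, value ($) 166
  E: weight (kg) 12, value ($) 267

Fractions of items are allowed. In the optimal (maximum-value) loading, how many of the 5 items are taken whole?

Ratios (sorted): E 22.25, D 16.60, C 11.00, B 3.04, A 0.71
take E (12 @ 267); take D (10 @ 166); take C (16 @ 176); take 11/28 of B → 33.39. Capacity used 49/49.
3 item(s) taken whole; one partial (take 11/28 of B).

3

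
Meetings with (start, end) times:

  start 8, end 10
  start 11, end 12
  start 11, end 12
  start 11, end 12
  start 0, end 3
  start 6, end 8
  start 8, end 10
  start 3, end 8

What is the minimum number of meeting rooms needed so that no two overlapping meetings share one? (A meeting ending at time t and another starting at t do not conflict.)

3

Count concurrent intervals with a sweep; the peak is the room count.
starts: [0, 3, 6, 8, 8, 11, 11, 11]
ends:   [3, 8, 8, 10, 10, 12, 12, 12]
s0→1 e3→0 s3→1 s6→2 e8→1 e8→0 s8→1 s8→2 e10→1 e10→0 s11→1 s11→2 s11→3  — peak 3.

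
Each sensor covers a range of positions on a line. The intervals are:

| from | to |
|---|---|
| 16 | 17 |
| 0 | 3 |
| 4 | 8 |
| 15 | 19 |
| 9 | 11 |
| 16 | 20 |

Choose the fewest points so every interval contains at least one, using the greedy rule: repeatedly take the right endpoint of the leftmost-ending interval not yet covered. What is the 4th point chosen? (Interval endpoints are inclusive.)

17

Process intervals by earliest right end; each time one isn't hit yet, stab at its right endpoint.
By right end: [0,3]  [4,8]  [9,11]  [16,17]  [15,19]  [16,20]
[0,3] uncovered → point at 3; [4,8] uncovered → point at 8; [9,11] uncovered → point at 11; [16,17] uncovered → point at 17.
Points: 3, 8, 11, 17 (4 total).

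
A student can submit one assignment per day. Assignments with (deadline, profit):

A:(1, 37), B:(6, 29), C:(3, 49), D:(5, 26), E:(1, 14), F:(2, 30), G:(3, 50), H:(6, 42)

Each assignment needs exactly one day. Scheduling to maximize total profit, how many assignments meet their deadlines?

6

Profit order: G=50 C=49 H=42 A=37 F=30 B=29 D=26 E=14
Assign: G→slot 3, C→slot 2, H→slot 6, A→slot 1, F skipped, B→slot 5, D→slot 4, E skipped.
Slots: [1:A] [2:C] [3:G] [4:D] [5:B] [6:H]
6 of 8 scheduled.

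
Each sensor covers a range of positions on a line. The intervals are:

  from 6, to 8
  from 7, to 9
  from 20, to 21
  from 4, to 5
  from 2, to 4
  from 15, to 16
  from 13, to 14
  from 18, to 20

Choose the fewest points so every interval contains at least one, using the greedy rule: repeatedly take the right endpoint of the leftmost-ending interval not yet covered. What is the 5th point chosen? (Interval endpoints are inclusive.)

20

By right end: [2,4]  [4,5]  [6,8]  [7,9]  [13,14]  [15,16]  [18,20]  [20,21]
[2,4] uncovered → point at 4; [6,8] uncovered → point at 8; [13,14] uncovered → point at 14; [15,16] uncovered → point at 16; [18,20] uncovered → point at 20.
Points: 4, 8, 14, 16, 20 (5 total).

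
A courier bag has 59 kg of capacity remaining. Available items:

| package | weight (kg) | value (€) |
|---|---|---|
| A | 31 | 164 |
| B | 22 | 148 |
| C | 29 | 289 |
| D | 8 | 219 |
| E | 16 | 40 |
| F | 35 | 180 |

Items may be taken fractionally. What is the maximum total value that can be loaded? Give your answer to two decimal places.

Ratios (sorted): D 27.38, C 9.97, B 6.73, A 5.29, F 5.14, E 2.50
take D (8 @ 219); take C (29 @ 289); take B (22 @ 148). Capacity used 59/59.
Total value = 656.00

656.00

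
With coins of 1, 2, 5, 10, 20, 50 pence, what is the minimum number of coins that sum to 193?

193 = 3×50 + 2×20 + 1×2 + 1×1
Total coins = 3 + 2 + 1 + 1 = 7

7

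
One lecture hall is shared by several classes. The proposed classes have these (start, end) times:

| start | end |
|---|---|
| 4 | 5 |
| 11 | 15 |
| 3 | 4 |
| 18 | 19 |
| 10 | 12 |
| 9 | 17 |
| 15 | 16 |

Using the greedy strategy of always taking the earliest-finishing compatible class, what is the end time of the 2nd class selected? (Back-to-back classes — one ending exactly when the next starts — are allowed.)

5

Order by finish time; keep every interval that doesn't clash with the previous kept one.
By end time: (3,4), (4,5), (10,12), (11,15), (15,16), (9,17), (18,19).
Pick (3,4); next start ≥ 4 → (4,5); next start ≥ 5 → (10,12); next start ≥ 12 → (15,16); next start ≥ 16 → (18,19).
Selected: (3,4) (4,5) (10,12) (15,16) (18,19)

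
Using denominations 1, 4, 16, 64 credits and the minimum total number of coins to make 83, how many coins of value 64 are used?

83 − 1×64→19 − 1×16→3 − 3×1→0
Count of 64: 1

1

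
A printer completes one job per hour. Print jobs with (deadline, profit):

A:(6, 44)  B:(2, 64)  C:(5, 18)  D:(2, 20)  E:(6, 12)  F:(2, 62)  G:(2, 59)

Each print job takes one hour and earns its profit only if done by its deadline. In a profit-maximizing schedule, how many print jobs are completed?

Sort by profit descending; place each in the latest free slot ≤ its deadline.
By profit: B(d2,64), F(d2,62), G(d2,59), A(d6,44), D(d2,20), C(d5,18), E(d6,12)
B→slot 2; F→slot 1; G skipped; A→slot 6; D skipped; C→slot 5; E→slot 4.
5 of 7 scheduled.

5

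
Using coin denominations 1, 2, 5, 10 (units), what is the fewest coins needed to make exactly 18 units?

Greedy: take as many of the largest coin as possible, then repeat with the remainder.
18 − 1×10→8 − 1×5→3 − 1×2→1 − 1×1→0
Total coins = 1 + 1 + 1 + 1 = 4

4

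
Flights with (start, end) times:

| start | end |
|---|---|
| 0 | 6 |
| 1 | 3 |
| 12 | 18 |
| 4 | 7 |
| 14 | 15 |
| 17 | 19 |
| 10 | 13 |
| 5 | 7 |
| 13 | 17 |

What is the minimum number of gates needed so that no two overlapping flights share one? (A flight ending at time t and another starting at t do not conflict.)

3

The answer is the maximum number of intervals overlapping at any instant.
Events (time:±→running): 0:+→1 1:+→2 3:-→1 4:+→2 5:+→3 … peak 3.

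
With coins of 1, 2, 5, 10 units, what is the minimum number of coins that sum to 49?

Use the largest denomination that fits, subtract, and repeat.
49 − 4×10→9 − 1×5→4 − 2×2→0
Total coins = 4 + 1 + 2 = 7

7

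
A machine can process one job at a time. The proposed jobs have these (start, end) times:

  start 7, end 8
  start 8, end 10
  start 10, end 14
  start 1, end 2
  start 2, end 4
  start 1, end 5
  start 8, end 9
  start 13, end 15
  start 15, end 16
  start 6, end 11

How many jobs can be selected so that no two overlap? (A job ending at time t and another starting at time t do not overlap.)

6

By end time: (1,2), (2,4), (1,5), (7,8), (8,9), (8,10), (6,11), (10,14), (13,15), (15,16).
Pick (1,2); next start ≥ 2 → (2,4); next start ≥ 4 → (7,8); next start ≥ 8 → (8,9); next start ≥ 9 → (10,14); next start ≥ 14 → (15,16).
Selected 6 jobs.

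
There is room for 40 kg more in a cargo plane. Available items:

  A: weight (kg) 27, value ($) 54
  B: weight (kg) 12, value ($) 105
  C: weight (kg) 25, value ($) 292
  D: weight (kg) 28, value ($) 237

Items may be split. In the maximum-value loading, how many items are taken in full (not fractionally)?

2

Sort by value per unit weight and fill in that order.
Ratios (sorted): C 11.68, B 8.75, D 8.46, A 2.00
take C (25 @ 292); take B (12 @ 105); take 3/28 of D → 25.39. Capacity used 40/40.
2 item(s) taken whole; one partial (take 3/28 of D).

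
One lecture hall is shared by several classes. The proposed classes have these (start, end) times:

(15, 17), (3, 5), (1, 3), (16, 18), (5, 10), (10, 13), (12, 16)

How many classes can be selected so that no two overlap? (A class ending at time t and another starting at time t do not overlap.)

By end time: (1,3), (3,5), (5,10), (10,13), (12,16), (15,17), (16,18).
Pick (1,3); next start ≥ 3 → (3,5); next start ≥ 5 → (5,10); next start ≥ 10 → (10,13); next start ≥ 13 → (15,17).
Selected 5 classes.

5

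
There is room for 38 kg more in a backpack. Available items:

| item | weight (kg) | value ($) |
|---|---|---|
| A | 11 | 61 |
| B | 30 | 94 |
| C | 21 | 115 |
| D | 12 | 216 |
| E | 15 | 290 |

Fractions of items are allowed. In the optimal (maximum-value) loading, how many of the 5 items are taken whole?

3

Sort by value per unit weight and fill in that order.
Order: E (290/15=19.33) > D (216/12=18.00) > A (61/11=5.55) > C (115/21=5.48) > B (94/30=3.13)
Fill: take E (15 @ 290) → take D (12 @ 216) → take A (11 @ 61); 38/38 used.
3 item(s) taken whole.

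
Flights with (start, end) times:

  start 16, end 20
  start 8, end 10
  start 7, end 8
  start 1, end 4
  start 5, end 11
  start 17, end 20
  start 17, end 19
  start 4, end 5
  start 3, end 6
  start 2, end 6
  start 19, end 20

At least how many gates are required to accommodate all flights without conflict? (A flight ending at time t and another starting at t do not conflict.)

3

The answer is the maximum number of intervals overlapping at any instant.
starts: [1, 2, 3, 4, 5, 7, 8, 16, 17, 17, 19]
ends:   [4, 5, 6, 6, 8, 10, 11, 19, 20, 20, 20]
s1→1 s2→2 s3→3  — peak 3.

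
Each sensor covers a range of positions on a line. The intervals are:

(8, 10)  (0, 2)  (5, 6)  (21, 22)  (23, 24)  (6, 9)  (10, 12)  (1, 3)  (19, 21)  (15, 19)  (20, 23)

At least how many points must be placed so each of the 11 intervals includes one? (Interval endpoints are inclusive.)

Sorted: [0,2] [1,3] [5,6] [6,9] [8,10] [10,12] [15,19] [19,21] [21,22] [20,23] [23,24]
{[0,2],[1,3]} hit by 2; {[5,6],[6,9]} hit by 6; {[8,10],[10,12]} hit by 10; {[15,19],[19,21]} hit by 19; {[21,22],[20,23]} hit by 22; {[23,24]} hit by 24.
Points: 2, 6, 10, 19, 22, 24 (6 total).

6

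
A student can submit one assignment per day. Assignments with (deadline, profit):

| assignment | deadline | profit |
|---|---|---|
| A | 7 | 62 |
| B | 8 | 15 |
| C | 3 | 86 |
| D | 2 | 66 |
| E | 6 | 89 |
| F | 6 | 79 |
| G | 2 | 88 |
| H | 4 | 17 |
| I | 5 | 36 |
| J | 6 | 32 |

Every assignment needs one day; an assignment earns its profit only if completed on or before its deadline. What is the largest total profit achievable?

Sort by profit descending; place each in the latest free slot ≤ its deadline.
By profit: E(d6,89), G(d2,88), C(d3,86), F(d6,79), D(d2,66), A(d7,62), I(d5,36), J(d6,32), H(d4,17), B(d8,15)
E→slot 6; G→slot 2; C→slot 3; F→slot 5; D→slot 1; A→slot 7; I→slot 4; J skipped; H skipped; B→slot 8.
Profit = 66 + 88 + 86 + 36 + 79 + 89 + 62 + 15 = 521

521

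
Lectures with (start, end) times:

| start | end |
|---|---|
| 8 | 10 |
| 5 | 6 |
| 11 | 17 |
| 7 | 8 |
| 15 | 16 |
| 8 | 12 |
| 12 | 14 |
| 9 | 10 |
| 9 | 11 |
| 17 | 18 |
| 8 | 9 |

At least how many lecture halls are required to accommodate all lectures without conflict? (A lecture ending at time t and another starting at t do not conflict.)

4

The answer is the maximum number of intervals overlapping at any instant.
starts: [5, 7, 8, 8, 8, 9, 9, 11, 12, 15, 17]
ends:   [6, 8, 9, 10, 10, 11, 12, 14, 16, 17, 18]
s5→1 e6→0 s7→1 e8→0 s8→1 s8→2 s8→3 e9→2 s9→3 s9→4  — peak 4.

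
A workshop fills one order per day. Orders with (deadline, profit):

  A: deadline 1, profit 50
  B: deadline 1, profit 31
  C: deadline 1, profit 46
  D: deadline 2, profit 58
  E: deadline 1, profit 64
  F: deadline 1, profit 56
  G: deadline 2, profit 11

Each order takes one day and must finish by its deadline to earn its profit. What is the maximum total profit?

122

Profit order: E=64 D=58 F=56 A=50 C=46 B=31 G=11
Assign: E→slot 1, D→slot 2, F skipped, A skipped, C skipped, B skipped, G skipped.
Slots: [1:E] [2:D]
Profit = 64 + 58 = 122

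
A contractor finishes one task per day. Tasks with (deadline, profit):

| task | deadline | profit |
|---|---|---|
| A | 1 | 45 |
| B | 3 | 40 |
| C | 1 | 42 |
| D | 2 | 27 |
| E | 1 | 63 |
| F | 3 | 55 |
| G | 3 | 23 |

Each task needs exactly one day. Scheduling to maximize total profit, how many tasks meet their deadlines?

Profit order: E=63 F=55 A=45 C=42 B=40 D=27 G=23
Assign: E→slot 1, F→slot 3, A skipped, C skipped, B→slot 2, D skipped, G skipped.
Slots: [1:E] [2:B] [3:F]
3 of 7 scheduled.

3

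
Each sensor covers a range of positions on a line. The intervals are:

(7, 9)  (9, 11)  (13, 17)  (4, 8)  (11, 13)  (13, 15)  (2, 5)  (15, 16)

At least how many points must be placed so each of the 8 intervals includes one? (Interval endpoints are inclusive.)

4

Sort by right endpoint; whenever an interval is uncovered, place a point at its right end.
Sorted: [2,5] [4,8] [7,9] [9,11] [11,13] [13,15] [15,16] [13,17]
{[2,5],[4,8]} hit by 5; {[7,9],[9,11]} hit by 9; {[11,13],[13,15]} hit by 13; {[15,16],[13,17]} hit by 16.
Points: 5, 9, 13, 16 (4 total).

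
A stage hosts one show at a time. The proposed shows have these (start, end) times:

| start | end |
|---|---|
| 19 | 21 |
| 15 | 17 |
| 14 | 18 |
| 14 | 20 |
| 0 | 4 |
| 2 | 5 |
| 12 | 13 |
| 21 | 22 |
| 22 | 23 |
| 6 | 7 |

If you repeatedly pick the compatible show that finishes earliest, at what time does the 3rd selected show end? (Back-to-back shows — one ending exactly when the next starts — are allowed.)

Order by finish time; keep every interval that doesn't clash with the previous kept one.
By end time: (0,4), (2,5), (6,7), (12,13), (15,17), (14,18), (14,20), (19,21), (21,22), (22,23).
Pick (0,4); next start ≥ 4 → (6,7); next start ≥ 7 → (12,13); next start ≥ 13 → (15,17); next start ≥ 17 → (19,21); next start ≥ 21 → (21,22); next start ≥ 22 → (22,23).
Selected: (0,4) (6,7) (12,13) (15,17) (19,21) (21,22) (22,23)

13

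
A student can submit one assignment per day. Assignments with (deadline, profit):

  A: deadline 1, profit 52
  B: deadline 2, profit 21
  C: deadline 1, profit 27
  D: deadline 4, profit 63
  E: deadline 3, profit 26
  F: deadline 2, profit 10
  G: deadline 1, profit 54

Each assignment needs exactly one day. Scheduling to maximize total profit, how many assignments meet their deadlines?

Sort by profit descending; place each in the latest free slot ≤ its deadline.
Profit order: D=63 G=54 A=52 C=27 E=26 B=21 F=10
Assign: D→slot 4, G→slot 1, A skipped, C skipped, E→slot 3, B→slot 2, F skipped.
Slots: [1:G] [2:B] [3:E] [4:D]
4 of 7 scheduled.

4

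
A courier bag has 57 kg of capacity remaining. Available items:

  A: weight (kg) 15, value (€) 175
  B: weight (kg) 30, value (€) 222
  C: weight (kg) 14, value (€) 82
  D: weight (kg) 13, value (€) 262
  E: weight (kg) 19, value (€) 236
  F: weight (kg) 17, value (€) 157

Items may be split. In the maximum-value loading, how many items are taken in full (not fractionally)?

Ratios (sorted): D 20.15, E 12.42, A 11.67, F 9.24, B 7.40, C 5.86
take D (13 @ 262); take E (19 @ 236); take A (15 @ 175); take 10/17 of F → 92.35. Capacity used 57/57.
3 item(s) taken whole; one partial (take 10/17 of F).

3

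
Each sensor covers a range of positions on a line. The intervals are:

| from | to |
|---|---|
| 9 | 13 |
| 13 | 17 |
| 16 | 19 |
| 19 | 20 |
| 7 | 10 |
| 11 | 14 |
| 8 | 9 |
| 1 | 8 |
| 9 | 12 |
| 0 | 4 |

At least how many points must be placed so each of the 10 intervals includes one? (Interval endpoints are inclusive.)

4

By right end: [0,4]  [1,8]  [8,9]  [7,10]  [9,12]  [9,13]  [11,14]  [13,17]  [16,19]  [19,20]
[0,4] uncovered → point at 4; [8,9] uncovered → point at 9; [11,14] uncovered → point at 14; [16,19] uncovered → point at 19.
Points: 4, 9, 14, 19 (4 total).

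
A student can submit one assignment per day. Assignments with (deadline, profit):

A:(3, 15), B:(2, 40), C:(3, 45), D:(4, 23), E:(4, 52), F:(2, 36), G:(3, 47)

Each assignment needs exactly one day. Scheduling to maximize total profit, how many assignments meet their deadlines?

4

Sort by profit descending; place each in the latest free slot ≤ its deadline.
By profit: E(d4,52), G(d3,47), C(d3,45), B(d2,40), F(d2,36), D(d4,23), A(d3,15)
E→slot 4; G→slot 3; C→slot 2; B→slot 1; F skipped; D skipped; A skipped.
4 of 7 scheduled.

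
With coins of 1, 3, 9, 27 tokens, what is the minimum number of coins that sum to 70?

70 − 2×27→16 − 1×9→7 − 2×3→1 − 1×1→0
Total coins = 2 + 1 + 2 + 1 = 6

6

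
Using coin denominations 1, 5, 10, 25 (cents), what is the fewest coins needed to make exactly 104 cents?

Greedy: take as many of the largest coin as possible, then repeat with the remainder.
104 = 4×25 + 4×1
Total coins = 4 + 4 = 8

8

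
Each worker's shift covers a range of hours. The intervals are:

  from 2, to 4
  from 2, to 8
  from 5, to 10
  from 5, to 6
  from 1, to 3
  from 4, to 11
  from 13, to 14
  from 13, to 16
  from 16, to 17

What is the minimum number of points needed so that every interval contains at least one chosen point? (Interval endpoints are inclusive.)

4

By right end: [1,3]  [2,4]  [5,6]  [2,8]  [5,10]  [4,11]  [13,14]  [13,16]  [16,17]
[1,3] uncovered → point at 3; [5,6] uncovered → point at 6; [13,14] uncovered → point at 14; [16,17] uncovered → point at 17.
Points: 3, 6, 14, 17 (4 total).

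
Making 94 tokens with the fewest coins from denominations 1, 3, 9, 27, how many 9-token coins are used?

Use the largest denomination that fits, subtract, and repeat.
94 = 3×27 + 1×9 + 1×3 + 1×1
Count of 9: 1

1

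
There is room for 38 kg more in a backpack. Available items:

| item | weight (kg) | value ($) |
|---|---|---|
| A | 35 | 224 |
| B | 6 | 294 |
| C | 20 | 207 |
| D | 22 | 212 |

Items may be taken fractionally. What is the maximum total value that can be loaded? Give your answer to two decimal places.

Ratios (sorted): B 49.00, C 10.35, D 9.64, A 6.40
take B (6 @ 294); take C (20 @ 207); take 12/22 of D → 115.64. Capacity used 38/38.
Total value = 616.64

616.64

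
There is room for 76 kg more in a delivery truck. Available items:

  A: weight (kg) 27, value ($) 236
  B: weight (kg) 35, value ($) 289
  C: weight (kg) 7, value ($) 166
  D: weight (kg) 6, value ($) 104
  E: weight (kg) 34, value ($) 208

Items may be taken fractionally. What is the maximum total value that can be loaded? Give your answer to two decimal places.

801.12

Ratios (sorted): C 23.71, D 17.33, A 8.74, B 8.26, E 6.12
take C (7 @ 166); take D (6 @ 104); take A (27 @ 236); take B (35 @ 289); take 1/34 of E → 6.12. Capacity used 76/76.
Total value = 801.12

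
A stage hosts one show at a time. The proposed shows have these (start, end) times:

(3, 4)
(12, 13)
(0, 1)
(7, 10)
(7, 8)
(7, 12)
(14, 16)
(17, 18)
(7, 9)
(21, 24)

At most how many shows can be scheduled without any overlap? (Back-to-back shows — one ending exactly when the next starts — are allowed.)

Greedy by earliest finish: after sorting by end time, pick each interval compatible with the last pick.
By end time: (0,1), (3,4), (7,8), (7,9), (7,10), (7,12), (12,13), (14,16), (17,18), (21,24).
Pick (0,1); next start ≥ 1 → (3,4); next start ≥ 4 → (7,8); next start ≥ 8 → (12,13); next start ≥ 13 → (14,16); next start ≥ 16 → (17,18); next start ≥ 18 → (21,24).
Selected 7 shows.

7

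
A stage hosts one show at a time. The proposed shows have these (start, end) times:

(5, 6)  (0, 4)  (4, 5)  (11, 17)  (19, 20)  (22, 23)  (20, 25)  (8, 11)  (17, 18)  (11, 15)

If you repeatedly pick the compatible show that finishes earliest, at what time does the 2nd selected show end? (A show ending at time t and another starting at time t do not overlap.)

By end time: (0,4), (4,5), (5,6), (8,11), (11,15), (11,17), (17,18), (19,20), (22,23), (20,25).
Pick (0,4); next start ≥ 4 → (4,5); next start ≥ 5 → (5,6); next start ≥ 6 → (8,11); next start ≥ 11 → (11,15); next start ≥ 15 → (17,18); next start ≥ 18 → (19,20); next start ≥ 20 → (22,23).
Selected: (0,4) (4,5) (5,6) (8,11) (11,15) (17,18) (19,20) (22,23)

5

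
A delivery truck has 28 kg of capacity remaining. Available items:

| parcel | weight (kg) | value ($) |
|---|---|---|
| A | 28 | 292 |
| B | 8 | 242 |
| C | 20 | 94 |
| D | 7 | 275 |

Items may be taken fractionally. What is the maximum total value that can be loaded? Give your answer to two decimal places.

Ratios (sorted): D 39.29, B 30.25, A 10.43, C 4.70
take D (7 @ 275); take B (8 @ 242); take 13/28 of A → 135.57. Capacity used 28/28.
Total value = 652.57

652.57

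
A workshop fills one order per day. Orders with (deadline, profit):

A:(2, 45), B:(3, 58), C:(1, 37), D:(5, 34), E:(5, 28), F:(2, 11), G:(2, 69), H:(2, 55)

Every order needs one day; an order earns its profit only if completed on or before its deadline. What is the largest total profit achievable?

By profit: G(d2,69), B(d3,58), H(d2,55), A(d2,45), C(d1,37), D(d5,34), E(d5,28), F(d2,11)
G→slot 2; B→slot 3; H→slot 1; A skipped; C skipped; D→slot 5; E→slot 4; F skipped.
Profit = 55 + 69 + 58 + 28 + 34 = 244

244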